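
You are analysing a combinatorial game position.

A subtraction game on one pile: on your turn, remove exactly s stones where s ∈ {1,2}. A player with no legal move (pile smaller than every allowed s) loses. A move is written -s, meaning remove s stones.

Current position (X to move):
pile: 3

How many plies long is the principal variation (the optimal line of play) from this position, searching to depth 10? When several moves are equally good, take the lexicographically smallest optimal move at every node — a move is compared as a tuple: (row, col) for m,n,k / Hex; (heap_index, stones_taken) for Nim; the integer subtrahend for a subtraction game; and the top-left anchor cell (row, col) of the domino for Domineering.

[3] X move#1: -1:-1/2*, -2:-1/1
[2] O move#2: -1:-1/1, -2:+1/0*
[0] end (terminal -1, X#3); searched 3 to 10

PV length from [3]: 2 plies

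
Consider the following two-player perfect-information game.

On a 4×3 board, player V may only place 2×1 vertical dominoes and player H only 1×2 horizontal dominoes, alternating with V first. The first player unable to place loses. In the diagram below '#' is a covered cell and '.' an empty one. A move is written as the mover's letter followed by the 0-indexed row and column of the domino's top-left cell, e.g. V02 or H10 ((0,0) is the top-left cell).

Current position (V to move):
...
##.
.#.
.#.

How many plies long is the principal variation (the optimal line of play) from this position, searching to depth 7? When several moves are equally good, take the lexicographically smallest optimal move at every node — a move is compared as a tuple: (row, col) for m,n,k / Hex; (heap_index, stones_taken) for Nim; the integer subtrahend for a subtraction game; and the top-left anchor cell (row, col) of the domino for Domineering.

PV length from [.../##./.#./.#.]: 3 plies

p1 V@[.../##./.#./.#.]: V02[..#/###/.#./.#.]+1* V12[.../###/.##/.#.]+1 V20[.../##./##./##.]+1 V22[.../##./.##/.##]+1
p2 H@[..#/###/.#./.#.]: H00[###/###/.#./.#.]-1*
p3 V@[###/###/.#./.#.]: V20[###/###/##./##.]+1* V22[###/###/.##/.##]+1
p4 H@[###/###/##./##.] terminal -1; root [.../##./.#./.#.] d7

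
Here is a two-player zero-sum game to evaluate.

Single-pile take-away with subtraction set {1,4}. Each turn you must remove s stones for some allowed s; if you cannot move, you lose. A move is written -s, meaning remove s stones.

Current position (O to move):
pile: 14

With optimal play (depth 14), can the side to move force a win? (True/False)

O winning at [14]: True

p1 O@[14]: -1[13]-1 -4[10]+1*
p2 X@[10]: -1[9]-1* -4[6]-1
p3 O@[9]: -1[8]-1 -4[5]+1*
p4 X@[5]: -1[4]-1* -4[1]-1
p5 O@[4]: -1[3]-1 -4[0]+1*
p6 X@[0] terminal -1; root [14] d14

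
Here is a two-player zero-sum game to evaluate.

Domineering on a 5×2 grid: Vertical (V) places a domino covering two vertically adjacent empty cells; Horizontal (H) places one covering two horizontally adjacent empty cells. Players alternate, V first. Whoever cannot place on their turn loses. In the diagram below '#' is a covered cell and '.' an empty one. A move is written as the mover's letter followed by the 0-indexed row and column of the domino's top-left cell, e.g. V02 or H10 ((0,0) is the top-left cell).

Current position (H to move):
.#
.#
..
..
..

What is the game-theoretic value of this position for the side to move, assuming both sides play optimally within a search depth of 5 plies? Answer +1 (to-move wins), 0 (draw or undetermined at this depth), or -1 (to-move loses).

value(.#/.#/../../.., H) = +1

ply 1, H at .#/.#/../../.. | H20=-1→.#/.#/##/../..; H30=+1→.#/.#/../##/..*; H40=-1→.#/.#/../../##
ply 2, V at .#/.#/../##/.. | V00=-1→##/##/../##/..*; V10=-1→.#/##/#./##/..
ply 3, H at ##/##/../##/.. | H20=+1→##/##/##/##/..*; H40=+1→##/##/../##/##
ply 4: ##/##/##/##/.. is terminal -1 (V); from .#/.#/../../.. depth 5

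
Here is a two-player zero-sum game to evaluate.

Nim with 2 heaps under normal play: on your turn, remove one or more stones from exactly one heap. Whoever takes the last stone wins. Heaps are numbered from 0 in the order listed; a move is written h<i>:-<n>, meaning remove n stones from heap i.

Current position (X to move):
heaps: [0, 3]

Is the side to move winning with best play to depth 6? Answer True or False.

[(0,3)] X move#1: h1:-1:-1/(0,2), h1:-2:-1/(0,1), h1:-3:+1/(0,0)*
[(0,0)] end (terminal -1, O#2); searched (0,3) to 6

X winning at [(0,3)]: True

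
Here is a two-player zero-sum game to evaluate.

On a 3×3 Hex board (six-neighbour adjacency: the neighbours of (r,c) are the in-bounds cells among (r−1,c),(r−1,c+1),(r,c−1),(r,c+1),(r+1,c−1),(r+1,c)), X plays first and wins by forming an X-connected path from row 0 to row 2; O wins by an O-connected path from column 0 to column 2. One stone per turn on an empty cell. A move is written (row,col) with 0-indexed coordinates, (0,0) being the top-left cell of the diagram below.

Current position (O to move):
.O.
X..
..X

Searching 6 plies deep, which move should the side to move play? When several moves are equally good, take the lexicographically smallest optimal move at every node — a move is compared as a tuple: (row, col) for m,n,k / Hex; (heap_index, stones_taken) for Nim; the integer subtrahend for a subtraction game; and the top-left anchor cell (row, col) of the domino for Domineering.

p1 O@[.O./X../..X]: (0,0)[OO./X../..X]-1 (0,2)[.OO/X../..X]-1 (1,1)[.O./XO./..X]+1* (1,2)[.O./X.O/..X]-1 (2,0)[.O./X../O.X]-1 (2,1)[.O./X../.OX]-1
p2 X@[.O./XO./..X]: (0,0)[XO./XO./..X]-1* (0,2)[.OX/XO./..X]-1 (1,2)[.O./XOX/..X]-1 (2,0)[.O./XO./X.X]-1 (2,1)[.O./XO./.XX]-1
p3 O@[XO./XO./..X]: (0,2)[XOO/XO./..X]-1 (1,2)[XO./XOO/..X]-1 (2,0)[XO./XO./O.X]+1* (2,1)[XO./XO./.OX]-1
p4 X@[XO./XO./O.X]: (0,2)[XOX/XO./O.X]-1* (1,2)[XO./XOX/O.X]-1 (2,1)[XO./XO./OXX]-1
p5 O@[XOX/XO./O.X]: (1,2)[XOX/XOO/O.X]+1* (2,1)[XOX/XO./OOX]-1
p6 X@[XOX/XOO/O.X] terminal -1; root [.O./X../..X] d6

O's best at [.O./X../..X]: (1,1)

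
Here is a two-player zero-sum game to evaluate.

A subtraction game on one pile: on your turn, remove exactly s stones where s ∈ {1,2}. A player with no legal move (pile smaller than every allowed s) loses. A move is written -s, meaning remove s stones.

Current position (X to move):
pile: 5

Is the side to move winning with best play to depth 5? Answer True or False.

X winning at [5]: True

[5] X move#1: -1:-1/4, -2:+1/3*
[3] O move#2: -1:-1/2*, -2:-1/1
[2] X move#3: -1:-1/1, -2:+1/0*
[0] end (terminal -1, O#4); searched 5 to 5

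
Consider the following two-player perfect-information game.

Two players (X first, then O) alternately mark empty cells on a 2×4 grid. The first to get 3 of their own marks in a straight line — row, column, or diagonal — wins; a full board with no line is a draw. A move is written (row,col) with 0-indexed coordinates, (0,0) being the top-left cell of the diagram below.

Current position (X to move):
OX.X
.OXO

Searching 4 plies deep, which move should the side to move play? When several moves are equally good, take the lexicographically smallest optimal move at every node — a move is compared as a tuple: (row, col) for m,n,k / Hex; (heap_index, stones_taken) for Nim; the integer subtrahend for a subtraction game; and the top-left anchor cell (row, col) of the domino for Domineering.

X's best at [OX.X/.OXO]: (0,2)

[OX.X/.OXO] X move#1: (0,2):+1/OXXX/.OXO*, (1,0):+0/OX.X/XOXO
[OXXX/.OXO] end (terminal -1, O#2); searched OX.X/.OXO to 4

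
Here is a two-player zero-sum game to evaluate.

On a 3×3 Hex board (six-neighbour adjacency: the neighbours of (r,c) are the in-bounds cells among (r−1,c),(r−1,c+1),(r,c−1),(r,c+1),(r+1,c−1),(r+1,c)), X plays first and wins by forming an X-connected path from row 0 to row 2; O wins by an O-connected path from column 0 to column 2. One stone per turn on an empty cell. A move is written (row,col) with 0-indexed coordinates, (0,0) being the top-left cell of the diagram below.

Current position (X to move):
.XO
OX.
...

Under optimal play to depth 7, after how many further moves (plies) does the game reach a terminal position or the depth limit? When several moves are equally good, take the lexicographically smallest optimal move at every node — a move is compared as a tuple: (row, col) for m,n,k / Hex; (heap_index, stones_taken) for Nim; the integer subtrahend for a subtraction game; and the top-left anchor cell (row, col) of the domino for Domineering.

p1 X@[.XO/OX./...]: (0,0)[XXO/OX./...]+1* (1,2)[.XO/OXX/...]+1 (2,0)[.XO/OX./X..]+1 (2,1)[.XO/OX./.X.]+1 (2,2)[.XO/OX./..X]+1
p2 O@[XXO/OX./...]: (1,2)[XXO/OXO/...]-1* (2,0)[XXO/OX./O..]-1 (2,1)[XXO/OX./.O.]-1 (2,2)[XXO/OX./..O]-1
p3 X@[XXO/OXO/...]: (2,0)[XXO/OXO/X..]+1* (2,1)[XXO/OXO/.X.]+1 (2,2)[XXO/OXO/..X]+1
p4 O@[XXO/OXO/X..] terminal -1; root [.XO/OX./...] d7

PV length from [.XO/OX./...]: 3 plies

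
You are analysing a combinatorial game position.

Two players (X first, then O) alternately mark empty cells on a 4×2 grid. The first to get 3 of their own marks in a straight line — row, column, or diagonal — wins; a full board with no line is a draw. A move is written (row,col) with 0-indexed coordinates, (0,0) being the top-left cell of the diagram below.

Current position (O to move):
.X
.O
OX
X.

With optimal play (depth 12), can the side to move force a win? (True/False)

O winning at [.X/.O/OX/X.]: False

[.X/.O/OX/X.] O move#1: (0,0):+0/OX/.O/OX/X.*, (1,0):+0/.X/OO/OX/X., (3,1):+0/.X/.O/OX/XO
[OX/.O/OX/X.] X move#2: (1,0):+0/OX/XO/OX/X.*, (3,1):-1/OX/.O/OX/XX
[OX/XO/OX/X.] O move#3: (3,1):+0/OX/XO/OX/XO*
[OX/XO/OX/XO] end (terminal +0, X#4); searched .X/.O/OX/X. to 12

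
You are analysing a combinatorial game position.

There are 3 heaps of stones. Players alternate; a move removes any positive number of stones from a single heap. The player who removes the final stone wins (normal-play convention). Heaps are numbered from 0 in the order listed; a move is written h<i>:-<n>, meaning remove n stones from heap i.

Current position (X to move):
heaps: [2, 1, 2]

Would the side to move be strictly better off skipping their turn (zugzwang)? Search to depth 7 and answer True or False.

ply 1, X at (2,1,2) | h0:-1=-1→(1,1,2); h0:-2=-1→(0,1,2); h1:-1=+1→(2,0,2)*; h2:-1=-1→(2,1,1); h2:-2=-1→(2,1,0)
ply 2, O at (2,0,2) | h0:-1=-1→(1,0,2)*; h0:-2=-1→(0,0,2); h2:-1=-1→(2,0,1); h2:-2=-1→(2,0,0)
ply 3, X at (1,0,2) | h0:-1=-1→(0,0,2); h2:-1=+1→(1,0,1)*; h2:-2=-1→(1,0,0)
ply 4, O at (1,0,1) | h0:-1=-1→(0,0,1)*; h2:-1=-1→(1,0,0)
ply 5, X at (0,0,1) | h2:-1=+1→(0,0,0)*
ply 6: (0,0,0) is terminal -1 (O); from (2,1,2) depth 7
if X skipped the turn, O would face:
~ ply 1, O at (2,1,2) | h0:-1=-1→(1,1,2); h0:-2=-1→(0,1,2); h1:-1=+1→(2,0,2)*; h2:-1=-1→(2,1,1); h2:-2=-1→(2,1,0)
~ ply 2, X at (2,0,2) | h0:-1=-1→(1,0,2)*; h0:-2=-1→(0,0,2); h2:-1=-1→(2,0,1); h2:-2=-1→(2,0,0)
~ ply 3, O at (1,0,2) | h0:-1=-1→(0,0,2); h2:-1=+1→(1,0,1)*; h2:-2=-1→(1,0,0)
~ ply 4, X at (1,0,1) | h0:-1=-1→(0,0,1)*; h2:-1=-1→(1,0,0)
~ ply 5, O at (0,0,1) | h2:-1=+1→(0,0,0)*
~ ply 6: (0,0,0) is terminal -1 (X); from (2,1,2) depth 7
compare (X): move=+1 vs pass=-1

zugzwang((2,1,2), X) = False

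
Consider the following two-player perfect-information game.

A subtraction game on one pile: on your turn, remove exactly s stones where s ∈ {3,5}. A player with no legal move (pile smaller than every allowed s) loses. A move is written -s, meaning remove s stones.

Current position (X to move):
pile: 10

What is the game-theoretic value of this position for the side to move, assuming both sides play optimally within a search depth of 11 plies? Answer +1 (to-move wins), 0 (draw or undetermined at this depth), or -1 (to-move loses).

value(10, X) = -1

ply 1, X at 10 | -3=-1→7*; -5=-1→5
ply 2, O at 7 | -3=-1→4; -5=+1→2*
ply 3: 2 is terminal -1 (X); from 10 depth 11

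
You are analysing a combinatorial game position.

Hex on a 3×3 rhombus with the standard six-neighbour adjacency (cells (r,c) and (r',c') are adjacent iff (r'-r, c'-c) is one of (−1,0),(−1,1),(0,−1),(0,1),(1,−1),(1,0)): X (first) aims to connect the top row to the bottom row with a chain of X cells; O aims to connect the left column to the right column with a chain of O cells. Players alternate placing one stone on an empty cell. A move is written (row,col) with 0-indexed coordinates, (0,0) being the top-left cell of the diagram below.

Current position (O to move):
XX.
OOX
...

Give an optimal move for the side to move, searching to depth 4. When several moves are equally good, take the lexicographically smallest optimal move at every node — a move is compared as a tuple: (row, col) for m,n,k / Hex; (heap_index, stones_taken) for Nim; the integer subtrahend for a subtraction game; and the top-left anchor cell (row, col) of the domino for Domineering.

O's best at [XX./OOX/...]: (0,2)

p1 O@[XX./OOX/...]: (0,2)[XXO/OOX/...]+1* (2,0)[XX./OOX/O..]-1 (2,1)[XX./OOX/.O.]+1 (2,2)[XX./OOX/..O]+1
p2 X@[XXO/OOX/...] terminal -1; root [XX./OOX/...] d4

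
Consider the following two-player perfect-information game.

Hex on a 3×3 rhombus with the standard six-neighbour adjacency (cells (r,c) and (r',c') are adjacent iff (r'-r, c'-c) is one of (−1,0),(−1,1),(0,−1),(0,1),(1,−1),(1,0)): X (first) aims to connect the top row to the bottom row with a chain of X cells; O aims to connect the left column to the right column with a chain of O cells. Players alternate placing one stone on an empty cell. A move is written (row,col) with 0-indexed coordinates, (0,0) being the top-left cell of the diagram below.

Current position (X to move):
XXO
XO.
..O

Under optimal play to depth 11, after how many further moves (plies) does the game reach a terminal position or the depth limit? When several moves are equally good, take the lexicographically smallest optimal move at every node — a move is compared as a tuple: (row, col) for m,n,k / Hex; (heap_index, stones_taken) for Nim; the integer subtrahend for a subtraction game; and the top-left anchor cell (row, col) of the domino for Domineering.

[XXO/XO./..O] X move#1: (1,2):-1/XXO/XOX/..O, (2,0):+1/XXO/XO./X.O*, (2,1):-1/XXO/XO./.XO
[XXO/XO./X.O] end (terminal -1, O#2); searched XXO/XO./..O to 11

PV length from [XXO/XO./..O]: 1 ply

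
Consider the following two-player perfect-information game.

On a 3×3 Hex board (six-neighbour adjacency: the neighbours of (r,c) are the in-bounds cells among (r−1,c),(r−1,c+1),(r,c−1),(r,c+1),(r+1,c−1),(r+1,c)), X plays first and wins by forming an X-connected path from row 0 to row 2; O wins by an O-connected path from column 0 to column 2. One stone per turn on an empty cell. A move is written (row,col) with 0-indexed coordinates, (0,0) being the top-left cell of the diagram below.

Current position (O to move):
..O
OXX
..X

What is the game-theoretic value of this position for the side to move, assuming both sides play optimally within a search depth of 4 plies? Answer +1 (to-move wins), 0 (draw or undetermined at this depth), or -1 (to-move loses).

p1 O@[..O/OXX/..X]: (0,0)[O.O/OXX/..X]-1 (0,1)[.OO/OXX/..X]+1* (2,0)[..O/OXX/O.X]-1 (2,1)[..O/OXX/.OX]-1
p2 X@[.OO/OXX/..X] terminal -1; root [..O/OXX/..X] d4

value(..O/OXX/..X, O) = +1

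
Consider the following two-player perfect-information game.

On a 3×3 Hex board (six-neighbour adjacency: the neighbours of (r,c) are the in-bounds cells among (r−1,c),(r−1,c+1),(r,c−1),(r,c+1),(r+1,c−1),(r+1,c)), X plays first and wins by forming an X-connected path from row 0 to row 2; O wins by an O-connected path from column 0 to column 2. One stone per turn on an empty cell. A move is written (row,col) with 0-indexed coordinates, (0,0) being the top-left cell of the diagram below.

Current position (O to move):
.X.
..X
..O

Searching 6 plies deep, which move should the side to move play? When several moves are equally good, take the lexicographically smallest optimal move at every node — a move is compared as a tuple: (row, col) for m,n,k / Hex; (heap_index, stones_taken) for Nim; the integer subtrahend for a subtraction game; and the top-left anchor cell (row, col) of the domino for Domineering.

ply 1, O at .X./..X/..O | (0,0)=-1→OX./..X/..O; (0,2)=-1→.XO/..X/..O; (1,0)=-1→.X./O.X/..O; (1,1)=+1→.X./.OX/..O*; (2,0)=-1→.X./..X/O.O; (2,1)=-1→.X./..X/.OO
ply 2, X at .X./.OX/..O | (0,0)=-1→XX./.OX/..O*; (0,2)=-1→.XX/.OX/..O; (1,0)=-1→.X./XOX/..O; (2,0)=-1→.X./.OX/X.O; (2,1)=-1→.X./.OX/.XO
ply 3, O at XX./.OX/..O | (0,2)=+1→XXO/.OX/..O*; (1,0)=+1→XX./OOX/..O; (2,0)=+1→XX./.OX/O.O; (2,1)=+1→XX./.OX/.OO
ply 4, X at XXO/.OX/..O | (1,0)=-1→XXO/XOX/..O*; (2,0)=-1→XXO/.OX/X.O; (2,1)=-1→XXO/.OX/.XO
ply 5, O at XXO/XOX/..O | (2,0)=+1→XXO/XOX/O.O*; (2,1)=-1→XXO/XOX/.OO
ply 6: XXO/XOX/O.O is terminal -1 (X); from .X./..X/..O depth 6

O's best at [.X./..X/..O]: (1,1)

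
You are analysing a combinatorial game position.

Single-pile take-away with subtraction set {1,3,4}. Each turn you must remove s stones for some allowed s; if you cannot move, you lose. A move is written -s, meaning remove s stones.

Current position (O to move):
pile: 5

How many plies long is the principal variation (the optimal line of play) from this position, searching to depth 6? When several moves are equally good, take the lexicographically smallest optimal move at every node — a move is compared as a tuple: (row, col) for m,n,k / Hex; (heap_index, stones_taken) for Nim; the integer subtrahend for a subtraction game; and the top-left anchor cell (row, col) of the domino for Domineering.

p1 O@[5]: -1[4]-1 -3[2]+1* -4[1]-1
p2 X@[2]: -1[1]-1*
p3 O@[1]: -1[0]+1*
p4 X@[0] terminal -1; root [5] d6

PV length from [5]: 3 plies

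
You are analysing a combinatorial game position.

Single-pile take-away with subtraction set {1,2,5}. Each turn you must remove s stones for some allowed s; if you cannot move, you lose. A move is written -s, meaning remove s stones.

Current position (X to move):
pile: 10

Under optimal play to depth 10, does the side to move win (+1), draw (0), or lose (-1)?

value(10, X) = +1

[10] X move#1: -1:+1/9*, -2:-1/8, -5:-1/5
[9] O move#2: -1:-1/8*, -2:-1/7, -5:-1/4
[8] X move#3: -1:-1/7, -2:+1/6*, -5:+1/3
[6] O move#4: -1:-1/5*, -2:-1/4, -5:-1/1
[5] X move#5: -1:-1/4, -2:+1/3*, -5:+1/0
[3] O move#6: -1:-1/2*, -2:-1/1
[2] X move#7: -1:-1/1, -2:+1/0*
[0] end (terminal -1, O#8); searched 10 to 10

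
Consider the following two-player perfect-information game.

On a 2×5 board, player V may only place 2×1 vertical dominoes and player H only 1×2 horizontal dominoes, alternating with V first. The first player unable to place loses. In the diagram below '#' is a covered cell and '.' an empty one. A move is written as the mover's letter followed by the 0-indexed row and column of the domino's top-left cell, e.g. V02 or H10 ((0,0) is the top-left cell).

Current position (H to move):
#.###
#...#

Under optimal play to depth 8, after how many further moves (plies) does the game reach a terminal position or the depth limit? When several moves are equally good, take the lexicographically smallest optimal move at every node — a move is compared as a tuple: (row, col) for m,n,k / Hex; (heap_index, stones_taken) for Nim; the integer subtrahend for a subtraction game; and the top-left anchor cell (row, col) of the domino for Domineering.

PV length from [#.###/#...#]: 1 ply

p1 H@[#.###/#...#]: H11[#.###/###.#]+1* H12[#.###/#.###]-1
p2 V@[#.###/###.#] terminal -1; root [#.###/#...#] d8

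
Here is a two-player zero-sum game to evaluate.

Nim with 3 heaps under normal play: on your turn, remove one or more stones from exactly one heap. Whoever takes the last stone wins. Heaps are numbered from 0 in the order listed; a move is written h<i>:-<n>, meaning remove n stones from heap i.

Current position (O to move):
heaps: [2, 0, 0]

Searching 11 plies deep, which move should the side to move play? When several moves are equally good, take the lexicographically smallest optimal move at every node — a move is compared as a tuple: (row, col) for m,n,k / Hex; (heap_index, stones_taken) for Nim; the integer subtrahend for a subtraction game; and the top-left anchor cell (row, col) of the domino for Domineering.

ply 1, O at (2,0,0) | h0:-1=-1→(1,0,0); h0:-2=+1→(0,0,0)*
ply 2: (0,0,0) is terminal -1 (X); from (2,0,0) depth 11

O's best at [(2,0,0)]: h0:-2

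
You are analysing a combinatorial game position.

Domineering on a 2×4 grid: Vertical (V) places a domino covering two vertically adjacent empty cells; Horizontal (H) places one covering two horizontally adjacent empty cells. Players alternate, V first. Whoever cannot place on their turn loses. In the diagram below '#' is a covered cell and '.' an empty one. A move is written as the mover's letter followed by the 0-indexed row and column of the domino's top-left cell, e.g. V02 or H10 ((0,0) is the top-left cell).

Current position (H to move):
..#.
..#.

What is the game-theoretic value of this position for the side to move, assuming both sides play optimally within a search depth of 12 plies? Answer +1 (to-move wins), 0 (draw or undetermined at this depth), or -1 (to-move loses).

[..#./..#.] H move#1: H00:+1/###./..#.*, H10:+1/..#./###.
[###./..#.] V move#2: V03:-1/####/..##*
[####/..##] H move#3: H10:+1/####/####*
[####/####] end (terminal -1, V#4); searched ..#./..#. to 12

value(..#./..#., H) = +1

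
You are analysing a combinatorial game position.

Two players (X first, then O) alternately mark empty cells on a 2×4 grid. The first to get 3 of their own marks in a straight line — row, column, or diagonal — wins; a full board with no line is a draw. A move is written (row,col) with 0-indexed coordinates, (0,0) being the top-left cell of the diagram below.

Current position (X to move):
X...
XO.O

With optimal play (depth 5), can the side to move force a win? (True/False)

X winning at [X.../XO.O]: False

p1 X@[X.../XO.O]: (0,1)[XX../XO.O]-1 (0,2)[X.X./XO.O]-1 (0,3)[X..X/XO.O]-1 (1,2)[X.../XOXO]+0*
p2 O@[X.../XOXO]: (0,1)[XO../XOXO]+0* (0,2)[X.O./XOXO]+0 (0,3)[X..O/XOXO]+0
p3 X@[XO../XOXO]: (0,2)[XOX./XOXO]+0* (0,3)[XO.X/XOXO]+0
p4 O@[XOX./XOXO]: (0,3)[XOXO/XOXO]+0*
p5 X@[XOXO/XOXO] terminal +0; root [X.../XO.O] d5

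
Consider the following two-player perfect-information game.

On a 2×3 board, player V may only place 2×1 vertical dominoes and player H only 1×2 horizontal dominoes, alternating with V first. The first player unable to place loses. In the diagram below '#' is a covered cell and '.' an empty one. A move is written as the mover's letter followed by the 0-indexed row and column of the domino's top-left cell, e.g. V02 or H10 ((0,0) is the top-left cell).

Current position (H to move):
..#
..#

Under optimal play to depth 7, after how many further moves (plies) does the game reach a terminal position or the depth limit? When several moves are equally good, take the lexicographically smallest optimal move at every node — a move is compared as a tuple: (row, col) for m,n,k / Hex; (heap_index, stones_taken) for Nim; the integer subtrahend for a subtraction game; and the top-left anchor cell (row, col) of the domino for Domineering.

PV length from [..#/..#]: 1 ply

[..#/..#] H move#1: H00:+1/###/..#*, H10:+1/..#/###
[###/..#] end (terminal -1, V#2); searched ..#/..# to 7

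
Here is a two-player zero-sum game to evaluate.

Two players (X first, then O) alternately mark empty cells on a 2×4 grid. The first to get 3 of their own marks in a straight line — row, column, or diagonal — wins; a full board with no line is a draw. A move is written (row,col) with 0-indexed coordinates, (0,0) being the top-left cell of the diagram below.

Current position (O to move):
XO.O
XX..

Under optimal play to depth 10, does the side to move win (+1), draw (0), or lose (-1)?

[XO.O/XX..] O move#1: (0,2):+1/XOOO/XX..*, (1,2):+0/XO.O/XXO., (1,3):-1/XO.O/XX.O
[XOOO/XX..] end (terminal -1, X#2); searched XO.O/XX.. to 10

value(XO.O/XX.., O) = +1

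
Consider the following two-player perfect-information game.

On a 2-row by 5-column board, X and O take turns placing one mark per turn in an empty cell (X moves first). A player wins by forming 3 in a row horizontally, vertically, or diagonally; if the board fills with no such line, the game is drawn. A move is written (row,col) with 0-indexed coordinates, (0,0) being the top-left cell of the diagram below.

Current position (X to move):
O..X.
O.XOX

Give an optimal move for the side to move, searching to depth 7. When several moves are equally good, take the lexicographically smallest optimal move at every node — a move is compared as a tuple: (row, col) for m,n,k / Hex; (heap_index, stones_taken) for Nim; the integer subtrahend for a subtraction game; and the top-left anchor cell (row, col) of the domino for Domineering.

ply 1, X at O..X./O.XOX | (0,1)=+0→OX.X./O.XOX; (0,2)=+1→O.XX./O.XOX*; (0,4)=+0→O..XX/O.XOX; (1,1)=+0→O..X./OXXOX
ply 2, O at O.XX./O.XOX | (0,1)=-1→OOXX./O.XOX*; (0,4)=-1→O.XXO/O.XOX; (1,1)=-1→O.XX./OOXOX
ply 3, X at OOXX./O.XOX | (0,4)=+1→OOXXX/O.XOX*; (1,1)=+0→OOXX./OXXOX
ply 4: OOXXX/O.XOX is terminal -1 (O); from O..X./O.XOX depth 7

X's best at [O..X./O.XOX]: (0,2)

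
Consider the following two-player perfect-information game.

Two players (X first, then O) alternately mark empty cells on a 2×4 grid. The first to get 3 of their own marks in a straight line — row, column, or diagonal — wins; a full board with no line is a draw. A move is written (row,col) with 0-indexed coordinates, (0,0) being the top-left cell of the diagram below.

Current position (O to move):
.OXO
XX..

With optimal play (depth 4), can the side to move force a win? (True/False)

O winning at [.OXO/XX..]: False

ply 1, O at .OXO/XX.. | (0,0)=-1→OOXO/XX..; (1,2)=+0→.OXO/XXO.*; (1,3)=-1→.OXO/XX.O
ply 2, X at .OXO/XXO. | (0,0)=+0→XOXO/XXO.*; (1,3)=+0→.OXO/XXOX
ply 3, O at XOXO/XXO. | (1,3)=+0→XOXO/XXOO*
ply 4: XOXO/XXOO is terminal +0 (X); from .OXO/XX.. depth 4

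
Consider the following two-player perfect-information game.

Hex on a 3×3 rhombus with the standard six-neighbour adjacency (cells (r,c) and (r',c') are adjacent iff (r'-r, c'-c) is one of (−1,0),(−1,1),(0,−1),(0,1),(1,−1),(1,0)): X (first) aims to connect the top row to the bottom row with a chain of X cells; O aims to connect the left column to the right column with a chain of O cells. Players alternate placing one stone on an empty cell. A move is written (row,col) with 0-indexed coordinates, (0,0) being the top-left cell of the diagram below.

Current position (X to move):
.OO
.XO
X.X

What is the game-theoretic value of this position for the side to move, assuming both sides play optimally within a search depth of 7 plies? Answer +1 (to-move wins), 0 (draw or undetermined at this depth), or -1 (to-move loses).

[.OO/.XO/X.X] X move#1: (0,0):-1/XOO/.XO/X.X*, (1,0):-1/.OO/XXO/X.X, (2,1):-1/.OO/.XO/XXX
[XOO/.XO/X.X] O move#2: (1,0):+1/XOO/OXO/X.X*, (2,1):-1/XOO/.XO/XOX
[XOO/OXO/X.X] end (terminal -1, X#3); searched .OO/.XO/X.X to 7

value(.OO/.XO/X.X, X) = -1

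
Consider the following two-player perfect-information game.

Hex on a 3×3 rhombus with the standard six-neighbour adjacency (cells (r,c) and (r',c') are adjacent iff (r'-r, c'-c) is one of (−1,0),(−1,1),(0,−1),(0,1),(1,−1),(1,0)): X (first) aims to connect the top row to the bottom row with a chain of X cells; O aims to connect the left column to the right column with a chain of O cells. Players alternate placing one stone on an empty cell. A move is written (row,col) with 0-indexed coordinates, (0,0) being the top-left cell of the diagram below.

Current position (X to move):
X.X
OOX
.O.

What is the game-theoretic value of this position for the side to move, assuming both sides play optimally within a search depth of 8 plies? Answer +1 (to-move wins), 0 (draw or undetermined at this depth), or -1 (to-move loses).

value(X.X/OOX/.O., X) = +1

p1 X@[X.X/OOX/.O.]: (0,1)[XXX/OOX/.O.]-1 (2,0)[X.X/OOX/XO.]-1 (2,2)[X.X/OOX/.OX]+1*
p2 O@[X.X/OOX/.OX] terminal -1; root [X.X/OOX/.O.] d8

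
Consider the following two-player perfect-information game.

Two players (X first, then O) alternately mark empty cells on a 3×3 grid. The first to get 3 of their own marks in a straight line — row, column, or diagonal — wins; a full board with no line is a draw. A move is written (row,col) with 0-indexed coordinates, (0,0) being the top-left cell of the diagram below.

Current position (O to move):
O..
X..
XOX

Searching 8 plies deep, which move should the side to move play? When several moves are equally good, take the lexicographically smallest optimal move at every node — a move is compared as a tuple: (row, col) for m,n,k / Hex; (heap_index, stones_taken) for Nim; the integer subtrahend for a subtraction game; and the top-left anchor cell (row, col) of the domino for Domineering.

[O../X../XOX] O move#1: (0,1):+1/OO./X../XOX*, (0,2):+0/O.O/X../XOX, (1,1):+0/O../XO./XOX, (1,2):+0/O../X.O/XOX
[OO./X../XOX] X move#2: (0,2):-1/OOX/X../XOX*, (1,1):-1/OO./XX./XOX, (1,2):-1/OO./X.X/XOX
[OOX/X../XOX] O move#3: (1,1):+1/OOX/XO./XOX*, (1,2):-1/OOX/X.O/XOX
[OOX/XO./XOX] end (terminal -1, X#4); searched O../X../XOX to 8

O's best at [O../X../XOX]: (0,1)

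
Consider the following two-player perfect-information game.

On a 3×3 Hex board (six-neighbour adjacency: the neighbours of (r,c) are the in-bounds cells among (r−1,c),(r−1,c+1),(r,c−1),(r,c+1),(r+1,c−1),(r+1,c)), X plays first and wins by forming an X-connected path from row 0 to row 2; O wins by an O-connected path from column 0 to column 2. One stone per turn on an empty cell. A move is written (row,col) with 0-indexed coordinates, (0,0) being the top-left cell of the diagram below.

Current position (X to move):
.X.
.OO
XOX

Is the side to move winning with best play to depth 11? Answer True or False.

X winning at [.X./.OO/XOX]: True

[.X./.OO/XOX] X move#1: (0,0):-1/XX./.OO/XOX, (0,2):-1/.XX/.OO/XOX, (1,0):+1/.X./XOO/XOX*
[.X./XOO/XOX] end (terminal -1, O#2); searched .X./.OO/XOX to 11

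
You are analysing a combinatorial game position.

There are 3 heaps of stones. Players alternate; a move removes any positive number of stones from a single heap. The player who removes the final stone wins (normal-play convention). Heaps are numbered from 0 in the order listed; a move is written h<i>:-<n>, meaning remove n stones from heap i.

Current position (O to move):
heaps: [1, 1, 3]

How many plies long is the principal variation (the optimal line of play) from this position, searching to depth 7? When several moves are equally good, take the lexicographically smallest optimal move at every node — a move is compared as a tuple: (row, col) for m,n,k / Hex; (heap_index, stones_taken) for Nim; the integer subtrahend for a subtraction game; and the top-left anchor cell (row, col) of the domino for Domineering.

PV length from [(1,1,3)]: 3 plies

ply 1, O at (1,1,3) | h0:-1=-1→(0,1,3); h1:-1=-1→(1,0,3); h2:-1=-1→(1,1,2); h2:-2=-1→(1,1,1); h2:-3=+1→(1,1,0)*
ply 2, X at (1,1,0) | h0:-1=-1→(0,1,0)*; h1:-1=-1→(1,0,0)
ply 3, O at (0,1,0) | h1:-1=+1→(0,0,0)*
ply 4: (0,0,0) is terminal -1 (X); from (1,1,3) depth 7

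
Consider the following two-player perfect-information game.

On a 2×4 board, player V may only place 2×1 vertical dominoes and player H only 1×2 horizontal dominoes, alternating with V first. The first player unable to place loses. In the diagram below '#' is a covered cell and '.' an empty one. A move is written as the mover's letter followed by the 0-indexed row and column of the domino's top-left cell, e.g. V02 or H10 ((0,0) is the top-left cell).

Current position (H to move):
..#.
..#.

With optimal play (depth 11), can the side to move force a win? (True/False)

H winning at [..#./..#.]: True

p1 H@[..#./..#.]: H00[###./..#.]+1* H10[..#./###.]+1
p2 V@[###./..#.]: V03[####/..##]-1*
p3 H@[####/..##]: H10[####/####]+1*
p4 V@[####/####] terminal -1; root [..#./..#.] d11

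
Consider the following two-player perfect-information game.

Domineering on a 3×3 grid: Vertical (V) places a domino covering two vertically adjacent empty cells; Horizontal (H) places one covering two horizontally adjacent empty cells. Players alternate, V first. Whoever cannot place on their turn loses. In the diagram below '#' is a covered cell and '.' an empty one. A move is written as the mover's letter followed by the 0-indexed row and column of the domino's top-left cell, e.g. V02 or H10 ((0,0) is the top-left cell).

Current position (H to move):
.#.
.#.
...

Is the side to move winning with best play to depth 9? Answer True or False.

H winning at [.#./.#./...]: False

p1 H@[.#./.#./...]: H20[.#./.#./##.]-1* H21[.#./.#./.##]-1
p2 V@[.#./.#./##.]: V00[##./##./##.]+1* V02[.##/.##/##.]+1 V12[.#./.##/###]+1
p3 H@[##./##./##.] terminal -1; root [.#./.#./...] d9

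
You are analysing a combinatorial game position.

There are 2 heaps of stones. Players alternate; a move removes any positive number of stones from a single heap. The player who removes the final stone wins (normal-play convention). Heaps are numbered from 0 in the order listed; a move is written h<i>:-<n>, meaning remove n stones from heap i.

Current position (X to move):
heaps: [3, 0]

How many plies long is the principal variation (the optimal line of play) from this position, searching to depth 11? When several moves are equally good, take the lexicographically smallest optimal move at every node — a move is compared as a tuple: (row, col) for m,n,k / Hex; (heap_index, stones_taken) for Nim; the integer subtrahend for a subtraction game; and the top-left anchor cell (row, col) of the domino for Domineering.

[(3,0)] X move#1: h0:-1:-1/(2,0), h0:-2:-1/(1,0), h0:-3:+1/(0,0)*
[(0,0)] end (terminal -1, O#2); searched (3,0) to 11

PV length from [(3,0)]: 1 ply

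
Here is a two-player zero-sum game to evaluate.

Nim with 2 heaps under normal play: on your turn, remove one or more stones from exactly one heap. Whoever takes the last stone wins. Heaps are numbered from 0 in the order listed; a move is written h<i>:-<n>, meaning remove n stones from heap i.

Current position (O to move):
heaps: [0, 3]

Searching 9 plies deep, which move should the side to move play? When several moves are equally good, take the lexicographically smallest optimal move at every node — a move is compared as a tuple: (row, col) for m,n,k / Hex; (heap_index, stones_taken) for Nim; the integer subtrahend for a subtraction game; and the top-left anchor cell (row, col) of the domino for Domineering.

O's best at [(0,3)]: h1:-3

[(0,3)] O move#1: h1:-1:-1/(0,2), h1:-2:-1/(0,1), h1:-3:+1/(0,0)*
[(0,0)] end (terminal -1, X#2); searched (0,3) to 9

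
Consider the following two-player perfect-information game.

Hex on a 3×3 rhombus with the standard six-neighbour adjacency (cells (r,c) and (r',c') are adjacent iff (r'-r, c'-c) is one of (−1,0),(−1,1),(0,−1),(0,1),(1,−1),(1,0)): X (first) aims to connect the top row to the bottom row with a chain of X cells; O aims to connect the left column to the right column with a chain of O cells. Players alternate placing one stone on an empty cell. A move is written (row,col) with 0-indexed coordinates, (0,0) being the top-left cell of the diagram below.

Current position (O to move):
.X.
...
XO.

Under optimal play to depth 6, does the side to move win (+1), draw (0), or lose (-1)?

value(.X./.../XO., O) = -1

[.X./.../XO.] O move#1: (0,0):-1/OX./.../XO.*, (0,2):-1/.XO/.../XO., (1,0):-1/.X./O../XO., (1,1):-1/.X./.O./XO., (1,2):-1/.X./..O/XO., (2,2):-1/.X./.../XOO
[OX./.../XO.] X move#2: (0,2):+1/OXX/.../XO.*, (1,0):+1/OX./X../XO., (1,1):+1/OX./.X./XO., (1,2):+1/OX./..X/XO., (2,2):+1/OX./.../XOX
[OXX/.../XO.] O move#3: (1,0):-1/OXX/O../XO.*, (1,1):-1/OXX/.O./XO., (1,2):-1/OXX/..O/XO., (2,2):-1/OXX/.../XOO
[OXX/O../XO.] X move#4: (1,1):+1/OXX/OX./XO.*, (1,2):+1/OXX/O.X/XO., (2,2):+1/OXX/O../XOX
[OXX/OX./XO.] end (terminal -1, O#5); searched .X./.../XO. to 6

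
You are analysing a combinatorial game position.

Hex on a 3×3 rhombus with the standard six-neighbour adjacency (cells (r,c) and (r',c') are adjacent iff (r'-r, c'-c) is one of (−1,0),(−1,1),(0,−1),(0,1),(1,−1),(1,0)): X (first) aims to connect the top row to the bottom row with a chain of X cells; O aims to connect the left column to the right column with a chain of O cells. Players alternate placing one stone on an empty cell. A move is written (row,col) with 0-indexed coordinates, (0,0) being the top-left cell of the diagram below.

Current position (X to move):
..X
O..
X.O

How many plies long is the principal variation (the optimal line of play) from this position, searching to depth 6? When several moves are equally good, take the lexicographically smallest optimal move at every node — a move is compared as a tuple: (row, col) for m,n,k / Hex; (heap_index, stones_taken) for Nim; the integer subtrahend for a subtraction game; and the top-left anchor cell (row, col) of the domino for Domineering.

p1 X@[..X/O../X.O]: (0,0)[X.X/O../X.O]-1 (0,1)[.XX/O../X.O]-1 (1,1)[..X/OX./X.O]+1* (1,2)[..X/O.X/X.O]+1 (2,1)[..X/O../XXO]+1
p2 O@[..X/OX./X.O] terminal -1; root [..X/O../X.O] d6

PV length from [..X/O../X.O]: 1 ply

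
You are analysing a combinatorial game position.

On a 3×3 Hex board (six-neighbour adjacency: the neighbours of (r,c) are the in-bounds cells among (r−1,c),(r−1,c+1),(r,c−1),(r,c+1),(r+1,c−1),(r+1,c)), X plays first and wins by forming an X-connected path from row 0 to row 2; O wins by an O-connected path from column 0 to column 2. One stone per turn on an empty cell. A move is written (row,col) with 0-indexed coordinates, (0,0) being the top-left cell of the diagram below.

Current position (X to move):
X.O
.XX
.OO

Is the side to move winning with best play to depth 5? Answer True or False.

ply 1, X at X.O/.XX/.OO | (0,1)=-1→XXO/.XX/.OO; (1,0)=-1→X.O/XXX/.OO; (2,0)=+1→X.O/.XX/XOO*
ply 2, O at X.O/.XX/XOO | (0,1)=-1→XOO/.XX/XOO*; (1,0)=-1→X.O/OXX/XOO
ply 3, X at XOO/.XX/XOO | (1,0)=+1→XOO/XXX/XOO*
ply 4: XOO/XXX/XOO is terminal -1 (O); from X.O/.XX/.OO depth 5

X winning at [X.O/.XX/.OO]: True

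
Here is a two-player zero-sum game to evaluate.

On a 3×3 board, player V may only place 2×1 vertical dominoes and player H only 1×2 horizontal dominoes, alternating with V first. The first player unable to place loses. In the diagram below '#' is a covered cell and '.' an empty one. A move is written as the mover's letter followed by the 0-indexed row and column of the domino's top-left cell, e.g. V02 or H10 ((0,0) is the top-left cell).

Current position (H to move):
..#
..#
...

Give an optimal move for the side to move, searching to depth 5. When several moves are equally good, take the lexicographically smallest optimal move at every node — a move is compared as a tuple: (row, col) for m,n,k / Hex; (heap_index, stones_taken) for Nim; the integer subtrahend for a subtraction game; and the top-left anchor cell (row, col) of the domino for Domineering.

H's best at [..#/..#/...]: H10

ply 1, H at ..#/..#/... | H00=-1→###/..#/...; H10=+1→..#/###/...*; H20=-1→..#/..#/##.; H21=-1→..#/..#/.##
ply 2: ..#/###/... is terminal -1 (V); from ..#/..#/... depth 5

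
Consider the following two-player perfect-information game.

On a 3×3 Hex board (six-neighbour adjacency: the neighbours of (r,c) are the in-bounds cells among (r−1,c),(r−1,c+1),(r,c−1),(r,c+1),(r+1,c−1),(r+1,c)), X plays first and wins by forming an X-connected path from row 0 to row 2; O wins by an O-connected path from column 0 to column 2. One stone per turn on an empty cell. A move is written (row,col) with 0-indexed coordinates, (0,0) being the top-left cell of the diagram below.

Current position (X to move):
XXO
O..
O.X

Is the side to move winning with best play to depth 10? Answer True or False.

ply 1, X at XXO/O../O.X | (1,1)=+1→XXO/OX./O.X*; (1,2)=-1→XXO/O.X/O.X; (2,1)=-1→XXO/O../OXX
ply 2, O at XXO/OX./O.X | (1,2)=-1→XXO/OXO/O.X*; (2,1)=-1→XXO/OX./OOX
ply 3, X at XXO/OXO/O.X | (2,1)=+1→XXO/OXO/OXX*
ply 4: XXO/OXO/OXX is terminal -1 (O); from XXO/O../O.X depth 10

X winning at [XXO/O../O.X]: True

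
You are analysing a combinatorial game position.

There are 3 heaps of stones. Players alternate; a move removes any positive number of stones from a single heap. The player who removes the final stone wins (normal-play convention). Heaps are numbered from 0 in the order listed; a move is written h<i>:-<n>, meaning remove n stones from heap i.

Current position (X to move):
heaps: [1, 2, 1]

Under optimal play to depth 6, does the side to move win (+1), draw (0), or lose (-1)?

value((1,2,1), X) = +1

p1 X@[(1,2,1)]: h0:-1[(0,2,1)]-1 h1:-1[(1,1,1)]-1 h1:-2[(1,0,1)]+1* h2:-1[(1,2,0)]-1
p2 O@[(1,0,1)]: h0:-1[(0,0,1)]-1* h2:-1[(1,0,0)]-1
p3 X@[(0,0,1)]: h2:-1[(0,0,0)]+1*
p4 O@[(0,0,0)] terminal -1; root [(1,2,1)] d6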